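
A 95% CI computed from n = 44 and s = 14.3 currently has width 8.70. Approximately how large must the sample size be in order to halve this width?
n ≈ 176

CI width ∝ 1/√n
To reduce width by factor 2, need √n to grow by 2 → need 2² = 4 times as many samples.

Current: n = 44, width = 8.70
New: n = 176, width ≈ 4.26

Width reduced by factor of 8.70/4.26 = 2.04.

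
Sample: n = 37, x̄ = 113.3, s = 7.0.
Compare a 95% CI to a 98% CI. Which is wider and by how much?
98% CI is wider by 0.93

df = 36
95% CI: t* = 2.028, (110.97, 115.63), width = 2 · t* · s/√n = 4.67
98% CI: t* = 2.434, (110.50, 116.10), width = 2 · t* · s/√n = 5.60

The 98% CI is wider by 5.60 - 4.67 = 0.93.
Higher confidence requires a wider interval.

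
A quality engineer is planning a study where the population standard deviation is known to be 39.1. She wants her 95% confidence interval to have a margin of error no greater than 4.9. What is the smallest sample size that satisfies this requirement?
n ≥ 245

For margin E ≤ 4.9:
n ≥ (z* · σ / E)²
n ≥ (1.960 · 39.1 / 4.9)²
n ≥ 244.61

Minimum n = 245 (rounding up)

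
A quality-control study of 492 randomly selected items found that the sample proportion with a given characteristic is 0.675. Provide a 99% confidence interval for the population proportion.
(0.621, 0.729)

Proportion CI:
SE = √(p̂(1-p̂)/n) = √(0.675 · 0.325 / 492) = 0.02112

z* = 2.576
Margin = z* · SE = 2.576 · 0.02112 = 0.0544

CI: 0.675 ± 0.0544 = (0.621, 0.729)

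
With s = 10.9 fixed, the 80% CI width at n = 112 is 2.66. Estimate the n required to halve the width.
n ≈ 448

CI width ∝ 1/√n
To reduce width by factor 2, need √n to grow by 2 → need 2² = 4 times as many samples.

Current: n = 112, width = 2.66
New: n = 448, width ≈ 1.32

Width reduced by factor of 2.66/1.32 = 2.02.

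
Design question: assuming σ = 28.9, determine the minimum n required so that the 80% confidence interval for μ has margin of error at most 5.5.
n ≥ 46

For margin E ≤ 5.5:
n ≥ (z* · σ / E)²
n ≥ (1.282 · 28.9 / 5.5)²
n ≥ 45.38

Minimum n = 46 (rounding up)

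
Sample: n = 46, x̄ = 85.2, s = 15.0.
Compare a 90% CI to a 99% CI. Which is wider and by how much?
99% CI is wider by 4.47

df = 45
90% CI: t* = 1.679, (81.49, 88.91), width = 2 · t* · s/√n = 7.43
99% CI: t* = 2.690, (79.25, 91.15), width = 2 · t* · s/√n = 11.90

The 99% CI is wider by 11.90 - 7.43 = 4.47.
Higher confidence requires a wider interval.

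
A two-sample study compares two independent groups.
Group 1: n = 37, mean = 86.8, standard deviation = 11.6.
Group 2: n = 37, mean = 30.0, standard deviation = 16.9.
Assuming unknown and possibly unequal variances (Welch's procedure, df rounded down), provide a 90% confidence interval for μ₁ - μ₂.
(51.18, 62.42)

Difference: x̄₁ - x̄₂ = 56.80
SE = √(s₁²/n₁ + s₂²/n₂) = √(11.6²/37 + 16.9²/37) = 3.3699
df = 63.76 → 63 (Welch–Satterthwaite, rounded down)
t* = 1.669

CI: 56.80 ± 1.669 · 3.3699 = 56.80 ± 5.62 = (51.18, 62.42)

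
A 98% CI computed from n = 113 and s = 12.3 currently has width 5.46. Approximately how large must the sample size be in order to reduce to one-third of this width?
n ≈ 1017

CI width ∝ 1/√n
To reduce width by factor 3, need √n to grow by 3 → need 3² = 9 times as many samples.

Current: n = 113, width = 5.46
New: n = 1017, width ≈ 1.80

Width reduced by factor of 5.46/1.80 = 3.03.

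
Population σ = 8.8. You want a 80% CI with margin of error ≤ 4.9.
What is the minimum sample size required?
n ≥ 6

For margin E ≤ 4.9:
n ≥ (z* · σ / E)²
n ≥ (1.282 · 8.8 / 4.9)²
n ≥ 5.30

Minimum n = 6 (rounding up)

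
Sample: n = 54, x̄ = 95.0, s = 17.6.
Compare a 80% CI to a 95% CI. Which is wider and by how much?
95% CI is wider by 3.39

df = 53
80% CI: t* = 1.298, (91.89, 98.11), width = 2 · t* · s/√n = 6.22
95% CI: t* = 2.006, (90.20, 99.80), width = 2 · t* · s/√n = 9.61

The 95% CI is wider by 9.61 - 6.22 = 3.39.
Higher confidence requires a wider interval.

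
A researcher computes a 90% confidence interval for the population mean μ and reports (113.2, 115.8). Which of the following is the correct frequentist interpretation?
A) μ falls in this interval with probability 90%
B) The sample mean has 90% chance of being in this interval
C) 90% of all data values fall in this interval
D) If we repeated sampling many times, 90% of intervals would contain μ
D

A) Wrong — μ is fixed; the randomness lives in the interval, not in μ.
B) Wrong — x̄ is observed and sits in the interval by construction.
C) Wrong — a CI is about the parameter μ, not individual data values.
D) Correct — this is the frequentist long-run coverage interpretation.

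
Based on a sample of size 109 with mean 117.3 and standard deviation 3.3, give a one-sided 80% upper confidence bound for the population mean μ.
μ ≤ 117.57

Upper bound (one-sided):
t* = 0.845 (one-sided for 80%)
Upper bound = x̄ + t* · s/√n = 117.3 + 0.845 · 3.3/√109 = 117.57

We are 80% confident that μ ≤ 117.57.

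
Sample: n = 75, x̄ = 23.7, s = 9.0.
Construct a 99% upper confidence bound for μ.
μ ≤ 26.17

Upper bound (one-sided):
t* = 2.378 (one-sided for 99%)
Upper bound = x̄ + t* · s/√n = 23.7 + 2.378 · 9.0/√75 = 26.17

We are 99% confident that μ ≤ 26.17.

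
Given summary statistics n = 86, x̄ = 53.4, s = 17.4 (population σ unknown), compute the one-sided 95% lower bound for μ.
μ ≥ 50.28

Lower bound (one-sided):
t* = 1.663 (one-sided for 95%)
Lower bound = x̄ - t* · s/√n = 53.4 - 1.663 · 17.4/√86 = 50.28

We are 95% confident that μ ≥ 50.28.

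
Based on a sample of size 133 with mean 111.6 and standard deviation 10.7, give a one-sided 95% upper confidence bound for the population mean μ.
μ ≤ 113.14

Upper bound (one-sided):
t* = 1.656 (one-sided for 95%)
Upper bound = x̄ + t* · s/√n = 111.6 + 1.656 · 10.7/√133 = 113.14

We are 95% confident that μ ≤ 113.14.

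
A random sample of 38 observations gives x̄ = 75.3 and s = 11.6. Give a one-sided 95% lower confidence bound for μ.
μ ≥ 72.13

Lower bound (one-sided):
t* = 1.687 (one-sided for 95%)
Lower bound = x̄ - t* · s/√n = 75.3 - 1.687 · 11.6/√38 = 72.13

We are 95% confident that μ ≥ 72.13.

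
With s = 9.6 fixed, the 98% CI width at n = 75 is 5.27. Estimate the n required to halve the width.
n ≈ 300

CI width ∝ 1/√n
To reduce width by factor 2, need √n to grow by 2 → need 2² = 4 times as many samples.

Current: n = 75, width = 5.27
New: n = 300, width ≈ 2.59

Width reduced by factor of 5.27/2.59 = 2.03.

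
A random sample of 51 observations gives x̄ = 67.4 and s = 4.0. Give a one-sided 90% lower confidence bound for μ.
μ ≥ 66.67

Lower bound (one-sided):
t* = 1.299 (one-sided for 90%)
Lower bound = x̄ - t* · s/√n = 67.4 - 1.299 · 4.0/√51 = 66.67

We are 90% confident that μ ≥ 66.67.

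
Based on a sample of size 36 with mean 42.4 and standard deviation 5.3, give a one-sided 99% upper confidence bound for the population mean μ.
μ ≤ 44.55

Upper bound (one-sided):
t* = 2.438 (one-sided for 99%)
Upper bound = x̄ + t* · s/√n = 42.4 + 2.438 · 5.3/√36 = 44.55

We are 99% confident that μ ≤ 44.55.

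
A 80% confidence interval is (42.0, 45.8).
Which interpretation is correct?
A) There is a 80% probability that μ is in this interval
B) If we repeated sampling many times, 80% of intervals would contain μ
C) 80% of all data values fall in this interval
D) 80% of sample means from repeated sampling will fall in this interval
B

A) Wrong — μ is fixed; the randomness lives in the interval, not in μ.
B) Correct — this is the frequentist long-run coverage interpretation.
C) Wrong — a CI is about the parameter μ, not individual data values.
D) Wrong — coverage applies to intervals containing μ, not to future x̄ values.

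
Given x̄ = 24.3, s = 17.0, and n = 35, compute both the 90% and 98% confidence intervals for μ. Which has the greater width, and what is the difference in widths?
98% CI is wider by 4.31

df = 34
90% CI: t* = 1.691, (19.44, 29.16), width = 2 · t* · s/√n = 9.72
98% CI: t* = 2.441, (17.29, 31.31), width = 2 · t* · s/√n = 14.03

The 98% CI is wider by 14.03 - 9.72 = 4.31.
Higher confidence requires a wider interval.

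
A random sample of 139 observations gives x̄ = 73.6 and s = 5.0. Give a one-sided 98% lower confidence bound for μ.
μ ≥ 72.72

Lower bound (one-sided):
t* = 2.073 (one-sided for 98%)
Lower bound = x̄ - t* · s/√n = 73.6 - 2.073 · 5.0/√139 = 72.72

We are 98% confident that μ ≥ 72.72.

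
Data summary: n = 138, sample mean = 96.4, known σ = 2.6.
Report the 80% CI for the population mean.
(96.12, 96.68)

z-interval (σ known):
z* = 1.282 for 80% confidence

Margin of error = z* · σ/√n = 1.282 · 2.6/√138 = 0.28

CI: (96.4 - 0.28, 96.4 + 0.28) = (96.12, 96.68)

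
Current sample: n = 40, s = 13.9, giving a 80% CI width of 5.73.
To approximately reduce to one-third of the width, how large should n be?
n ≈ 360

CI width ∝ 1/√n
To reduce width by factor 3, need √n to grow by 3 → need 3² = 9 times as many samples.

Current: n = 40, width = 5.73
New: n = 360, width ≈ 1.88

Width reduced by factor of 5.73/1.88 = 3.05.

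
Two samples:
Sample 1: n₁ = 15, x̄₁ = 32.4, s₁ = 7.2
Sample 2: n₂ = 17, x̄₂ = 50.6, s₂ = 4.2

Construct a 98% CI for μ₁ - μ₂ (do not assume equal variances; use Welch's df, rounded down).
(-23.54, -12.86)

Difference: x̄₁ - x̄₂ = -18.20
SE = √(s₁²/n₁ + s₂²/n₂) = √(7.2²/15 + 4.2²/17) = 2.1198
df = 21.94 → 21 (Welch–Satterthwaite, rounded down)
t* = 2.518

CI: -18.20 ± 2.518 · 2.1198 = -18.20 ± 5.34 = (-23.54, -12.86)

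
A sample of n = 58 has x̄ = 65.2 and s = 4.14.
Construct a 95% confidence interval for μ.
(64.11, 66.29)

t-interval (σ unknown):
df = n - 1 = 57
t* = 2.002 for 95% confidence

Margin of error = t* · s/√n = 2.002 · 4.14/√58 = 1.09

CI: (64.11, 66.29)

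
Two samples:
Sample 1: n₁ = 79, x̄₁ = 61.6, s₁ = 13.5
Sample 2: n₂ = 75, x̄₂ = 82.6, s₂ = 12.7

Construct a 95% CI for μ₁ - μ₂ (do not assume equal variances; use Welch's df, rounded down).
(-25.17, -16.83)

Difference: x̄₁ - x̄₂ = -21.00
SE = √(s₁²/n₁ + s₂²/n₂) = √(13.5²/79 + 12.7²/75) = 2.1113
df = 151.99 → 151 (Welch–Satterthwaite, rounded down)
t* = 1.976

CI: -21.00 ± 1.976 · 2.1113 = -21.00 ± 4.17 = (-25.17, -16.83)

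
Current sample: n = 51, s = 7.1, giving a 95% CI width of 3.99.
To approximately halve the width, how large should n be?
n ≈ 204

CI width ∝ 1/√n
To reduce width by factor 2, need √n to grow by 2 → need 2² = 4 times as many samples.

Current: n = 51, width = 3.99
New: n = 204, width ≈ 1.96

Width reduced by factor of 3.99/1.96 = 2.04.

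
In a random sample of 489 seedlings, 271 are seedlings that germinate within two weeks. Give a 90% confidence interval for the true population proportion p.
(0.517, 0.591)

Proportion CI:
p̂ = 271/489 = 0.55419
SE = √(p̂(1-p̂)/n) = √(0.55419 · 0.44581 / 489) = 0.02248

z* = 1.645
Margin = z* · SE = 1.645 · 0.02248 = 0.0370

CI: 0.55419 ± 0.0370 = (0.517, 0.591)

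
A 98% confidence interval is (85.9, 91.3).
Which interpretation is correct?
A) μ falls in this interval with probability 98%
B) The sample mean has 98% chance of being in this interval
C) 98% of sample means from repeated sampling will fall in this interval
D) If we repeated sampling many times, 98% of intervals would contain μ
D

A) Wrong — μ is fixed; the randomness lives in the interval, not in μ.
B) Wrong — x̄ is observed and sits in the interval by construction.
C) Wrong — coverage applies to intervals containing μ, not to future x̄ values.
D) Correct — this is the frequentist long-run coverage interpretation.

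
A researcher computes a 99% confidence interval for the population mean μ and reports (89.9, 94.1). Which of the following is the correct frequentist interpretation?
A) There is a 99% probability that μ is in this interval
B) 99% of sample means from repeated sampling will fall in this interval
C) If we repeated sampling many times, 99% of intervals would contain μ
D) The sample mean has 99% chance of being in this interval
C

A) Wrong — μ is fixed; the randomness lives in the interval, not in μ.
B) Wrong — coverage applies to intervals containing μ, not to future x̄ values.
C) Correct — this is the frequentist long-run coverage interpretation.
D) Wrong — x̄ is observed and sits in the interval by construction.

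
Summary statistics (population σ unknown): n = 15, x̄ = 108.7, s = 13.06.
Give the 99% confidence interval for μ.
(98.66, 118.74)

t-interval (σ unknown):
df = n - 1 = 14
t* = 2.977 for 99% confidence

Margin of error = t* · s/√n = 2.977 · 13.06/√15 = 10.04

CI: (98.66, 118.74)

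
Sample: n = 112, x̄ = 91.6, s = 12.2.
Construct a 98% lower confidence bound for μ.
μ ≥ 89.20

Lower bound (one-sided):
t* = 2.078 (one-sided for 98%)
Lower bound = x̄ - t* · s/√n = 91.6 - 2.078 · 12.2/√112 = 89.20

We are 98% confident that μ ≥ 89.20.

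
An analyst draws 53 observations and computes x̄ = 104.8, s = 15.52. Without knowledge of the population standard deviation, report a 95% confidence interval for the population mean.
(100.52, 109.08)

t-interval (σ unknown):
df = n - 1 = 52
t* = 2.007 for 95% confidence

Margin of error = t* · s/√n = 2.007 · 15.52/√53 = 4.28

CI: (100.52, 109.08)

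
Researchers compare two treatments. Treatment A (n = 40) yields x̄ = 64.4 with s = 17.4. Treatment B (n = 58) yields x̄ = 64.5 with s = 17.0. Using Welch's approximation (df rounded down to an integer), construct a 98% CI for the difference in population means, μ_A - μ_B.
(-8.51, 8.31)

Difference: x̄₁ - x̄₂ = -0.10
SE = √(s₁²/n₁ + s₂²/n₂) = √(17.4²/40 + 17.0²/58) = 3.5428
df = 82.72 → 82 (Welch–Satterthwaite, rounded down)
t* = 2.373

CI: -0.10 ± 2.373 · 3.5428 = -0.10 ± 8.41 = (-8.51, 8.31)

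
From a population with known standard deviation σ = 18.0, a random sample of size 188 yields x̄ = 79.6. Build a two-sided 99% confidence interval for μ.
(76.22, 82.98)

z-interval (σ known):
z* = 2.576 for 99% confidence

Margin of error = z* · σ/√n = 2.576 · 18.0/√188 = 3.38

CI: (79.6 - 3.38, 79.6 + 3.38) = (76.22, 82.98)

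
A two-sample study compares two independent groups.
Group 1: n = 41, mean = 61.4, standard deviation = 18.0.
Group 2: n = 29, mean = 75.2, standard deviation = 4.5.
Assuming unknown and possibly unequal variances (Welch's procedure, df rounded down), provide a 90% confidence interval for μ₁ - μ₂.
(-18.72, -8.88)

Difference: x̄₁ - x̄₂ = -13.80
SE = √(s₁²/n₁ + s₂²/n₂) = √(18.0²/41 + 4.5²/29) = 2.9327
df = 46.86 → 46 (Welch–Satterthwaite, rounded down)
t* = 1.679

CI: -13.80 ± 1.679 · 2.9327 = -13.80 ± 4.92 = (-18.72, -8.88)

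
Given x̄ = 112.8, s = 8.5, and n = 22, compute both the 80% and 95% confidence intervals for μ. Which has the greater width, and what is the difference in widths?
95% CI is wider by 2.74

df = 21
80% CI: t* = 1.323, (110.40, 115.20), width = 2 · t* · s/√n = 4.80
95% CI: t* = 2.080, (109.03, 116.57), width = 2 · t* · s/√n = 7.54

The 95% CI is wider by 7.54 - 4.80 = 2.74.
Higher confidence requires a wider interval.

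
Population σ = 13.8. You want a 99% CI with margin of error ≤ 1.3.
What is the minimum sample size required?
n ≥ 748

For margin E ≤ 1.3:
n ≥ (z* · σ / E)²
n ≥ (2.576 · 13.8 / 1.3)²
n ≥ 747.76

Minimum n = 748 (rounding up)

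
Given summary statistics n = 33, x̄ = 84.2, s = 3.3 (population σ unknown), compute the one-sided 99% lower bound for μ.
μ ≥ 82.79

Lower bound (one-sided):
t* = 2.449 (one-sided for 99%)
Lower bound = x̄ - t* · s/√n = 84.2 - 2.449 · 3.3/√33 = 82.79

We are 99% confident that μ ≥ 82.79.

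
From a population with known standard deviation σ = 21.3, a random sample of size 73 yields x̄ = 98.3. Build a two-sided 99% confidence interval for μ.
(91.88, 104.72)

z-interval (σ known):
z* = 2.576 for 99% confidence

Margin of error = z* · σ/√n = 2.576 · 21.3/√73 = 6.42

CI: (98.3 - 6.42, 98.3 + 6.42) = (91.88, 104.72)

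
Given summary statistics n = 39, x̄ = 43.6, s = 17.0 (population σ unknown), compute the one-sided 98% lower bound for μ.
μ ≥ 37.81

Lower bound (one-sided):
t* = 2.127 (one-sided for 98%)
Lower bound = x̄ - t* · s/√n = 43.6 - 2.127 · 17.0/√39 = 37.81

We are 98% confident that μ ≥ 37.81.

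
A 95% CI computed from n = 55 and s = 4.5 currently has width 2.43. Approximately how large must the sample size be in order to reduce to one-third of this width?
n ≈ 495

CI width ∝ 1/√n
To reduce width by factor 3, need √n to grow by 3 → need 3² = 9 times as many samples.

Current: n = 55, width = 2.43
New: n = 495, width ≈ 0.79

Width reduced by factor of 2.43/0.79 = 3.08.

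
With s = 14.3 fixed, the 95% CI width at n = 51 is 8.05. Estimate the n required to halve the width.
n ≈ 204

CI width ∝ 1/√n
To reduce width by factor 2, need √n to grow by 2 → need 2² = 4 times as many samples.

Current: n = 51, width = 8.05
New: n = 204, width ≈ 3.95

Width reduced by factor of 8.05/3.95 = 2.04.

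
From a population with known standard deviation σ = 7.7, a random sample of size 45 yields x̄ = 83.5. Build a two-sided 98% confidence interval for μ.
(80.83, 86.17)

z-interval (σ known):
z* = 2.326 for 98% confidence

Margin of error = z* · σ/√n = 2.326 · 7.7/√45 = 2.67

CI: (83.5 - 2.67, 83.5 + 2.67) = (80.83, 86.17)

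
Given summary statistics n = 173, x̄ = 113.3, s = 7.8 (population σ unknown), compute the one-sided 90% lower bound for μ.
μ ≥ 112.54

Lower bound (one-sided):
t* = 1.286 (one-sided for 90%)
Lower bound = x̄ - t* · s/√n = 113.3 - 1.286 · 7.8/√173 = 112.54

We are 90% confident that μ ≥ 112.54.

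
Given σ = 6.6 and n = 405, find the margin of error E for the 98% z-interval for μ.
Margin of error = 0.76

Margin of error = z* · σ/√n
= 2.326 · 6.6/√405
= 2.326 · 6.6/20.1246
= 0.76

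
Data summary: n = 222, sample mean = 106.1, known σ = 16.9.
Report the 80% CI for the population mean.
(104.65, 107.55)

z-interval (σ known):
z* = 1.282 for 80% confidence

Margin of error = z* · σ/√n = 1.282 · 16.9/√222 = 1.45

CI: (106.1 - 1.45, 106.1 + 1.45) = (104.65, 107.55)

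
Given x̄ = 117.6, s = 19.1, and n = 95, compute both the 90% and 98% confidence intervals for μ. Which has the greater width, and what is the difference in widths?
98% CI is wider by 2.77

df = 94
90% CI: t* = 1.661, (114.35, 120.85), width = 2 · t* · s/√n = 6.51
98% CI: t* = 2.367, (112.96, 122.24), width = 2 · t* · s/√n = 9.28

The 98% CI is wider by 9.28 - 6.51 = 2.77.
Higher confidence requires a wider interval.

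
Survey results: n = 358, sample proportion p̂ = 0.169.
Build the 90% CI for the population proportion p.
(0.136, 0.202)

Proportion CI:
SE = √(p̂(1-p̂)/n) = √(0.169 · 0.831 / 358) = 0.01981

z* = 1.645
Margin = z* · SE = 1.645 · 0.01981 = 0.0326

CI: 0.169 ± 0.0326 = (0.136, 0.202)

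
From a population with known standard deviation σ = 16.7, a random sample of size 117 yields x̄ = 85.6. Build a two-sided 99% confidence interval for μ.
(81.62, 89.58)

z-interval (σ known):
z* = 2.576 for 99% confidence

Margin of error = z* · σ/√n = 2.576 · 16.7/√117 = 3.98

CI: (85.6 - 3.98, 85.6 + 3.98) = (81.62, 89.58)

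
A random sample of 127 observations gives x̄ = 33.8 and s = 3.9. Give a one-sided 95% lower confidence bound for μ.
μ ≥ 33.23

Lower bound (one-sided):
t* = 1.657 (one-sided for 95%)
Lower bound = x̄ - t* · s/√n = 33.8 - 1.657 · 3.9/√127 = 33.23

We are 95% confident that μ ≥ 33.23.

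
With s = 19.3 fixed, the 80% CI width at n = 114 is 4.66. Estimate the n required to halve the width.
n ≈ 456

CI width ∝ 1/√n
To reduce width by factor 2, need √n to grow by 2 → need 2² = 4 times as many samples.

Current: n = 114, width = 4.66
New: n = 456, width ≈ 2.32

Width reduced by factor of 4.66/2.32 = 2.01.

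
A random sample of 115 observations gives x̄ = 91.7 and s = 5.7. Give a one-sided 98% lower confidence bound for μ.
μ ≥ 90.60

Lower bound (one-sided):
t* = 2.078 (one-sided for 98%)
Lower bound = x̄ - t* · s/√n = 91.7 - 2.078 · 5.7/√115 = 90.60

We are 98% confident that μ ≥ 90.60.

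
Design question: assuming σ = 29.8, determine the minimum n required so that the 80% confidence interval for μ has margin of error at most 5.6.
n ≥ 47

For margin E ≤ 5.6:
n ≥ (z* · σ / E)²
n ≥ (1.282 · 29.8 / 5.6)²
n ≥ 46.54

Minimum n = 47 (rounding up)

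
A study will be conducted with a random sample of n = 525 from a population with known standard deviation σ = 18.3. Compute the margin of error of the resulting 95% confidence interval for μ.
Margin of error = 1.57

Margin of error = z* · σ/√n
= 1.960 · 18.3/√525
= 1.960 · 18.3/22.9129
= 1.57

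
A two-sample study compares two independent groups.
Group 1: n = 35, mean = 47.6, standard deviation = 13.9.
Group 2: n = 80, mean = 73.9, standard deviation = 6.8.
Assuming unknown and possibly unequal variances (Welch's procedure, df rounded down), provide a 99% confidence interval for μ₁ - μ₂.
(-32.97, -19.63)

Difference: x̄₁ - x̄₂ = -26.30
SE = √(s₁²/n₁ + s₂²/n₂) = √(13.9²/35 + 6.8²/80) = 2.4695
df = 41.30 → 41 (Welch–Satterthwaite, rounded down)
t* = 2.701

CI: -26.30 ± 2.701 · 2.4695 = -26.30 ± 6.67 = (-32.97, -19.63)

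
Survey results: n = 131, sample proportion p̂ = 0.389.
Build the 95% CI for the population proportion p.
(0.306, 0.472)

Proportion CI:
SE = √(p̂(1-p̂)/n) = √(0.389 · 0.611 / 131) = 0.04260

z* = 1.960
Margin = z* · SE = 1.960 · 0.04260 = 0.0835

CI: 0.389 ± 0.0835 = (0.306, 0.472)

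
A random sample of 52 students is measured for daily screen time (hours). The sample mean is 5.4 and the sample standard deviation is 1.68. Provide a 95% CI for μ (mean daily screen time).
(4.93, 5.87)

t-interval (σ unknown):
df = n - 1 = 51
t* = 2.008 for 95% confidence

Margin of error = t* · s/√n = 2.008 · 1.68/√52 = 0.47

CI: (4.93, 5.87)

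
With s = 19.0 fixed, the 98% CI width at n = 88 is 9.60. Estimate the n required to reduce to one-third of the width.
n ≈ 792

CI width ∝ 1/√n
To reduce width by factor 3, need √n to grow by 3 → need 3² = 9 times as many samples.

Current: n = 88, width = 9.60
New: n = 792, width ≈ 3.15

Width reduced by factor of 9.60/3.15 = 3.05.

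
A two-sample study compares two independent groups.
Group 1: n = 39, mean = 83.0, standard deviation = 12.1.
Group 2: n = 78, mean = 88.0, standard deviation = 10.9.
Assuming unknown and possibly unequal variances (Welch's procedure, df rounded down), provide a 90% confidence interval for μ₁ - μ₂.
(-8.83, -1.17)

Difference: x̄₁ - x̄₂ = -5.00
SE = √(s₁²/n₁ + s₂²/n₂) = √(12.1²/39 + 10.9²/78) = 2.2972
df = 69.45 → 69 (Welch–Satterthwaite, rounded down)
t* = 1.667

CI: -5.00 ± 1.667 · 2.2972 = -5.00 ± 3.83 = (-8.83, -1.17)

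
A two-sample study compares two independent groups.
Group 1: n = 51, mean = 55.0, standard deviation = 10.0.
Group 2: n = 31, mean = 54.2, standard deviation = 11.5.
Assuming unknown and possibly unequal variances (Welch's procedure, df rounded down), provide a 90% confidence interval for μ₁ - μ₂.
(-3.37, 4.97)

Difference: x̄₁ - x̄₂ = 0.80
SE = √(s₁²/n₁ + s₂²/n₂) = √(10.0²/51 + 11.5²/31) = 2.4954
df = 56.72 → 56 (Welch–Satterthwaite, rounded down)
t* = 1.673

CI: 0.80 ± 1.673 · 2.4954 = 0.80 ± 4.17 = (-3.37, 4.97)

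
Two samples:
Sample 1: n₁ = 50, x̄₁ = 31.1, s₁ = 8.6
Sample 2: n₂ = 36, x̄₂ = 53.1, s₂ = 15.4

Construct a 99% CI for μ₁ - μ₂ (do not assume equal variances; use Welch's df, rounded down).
(-29.61, -14.39)

Difference: x̄₁ - x̄₂ = -22.00
SE = √(s₁²/n₁ + s₂²/n₂) = √(8.6²/50 + 15.4²/36) = 2.8402
df = 50.66 → 50 (Welch–Satterthwaite, rounded down)
t* = 2.678

CI: -22.00 ± 2.678 · 2.8402 = -22.00 ± 7.61 = (-29.61, -14.39)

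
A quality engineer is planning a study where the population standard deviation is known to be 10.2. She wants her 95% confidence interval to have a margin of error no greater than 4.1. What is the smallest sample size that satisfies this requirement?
n ≥ 24

For margin E ≤ 4.1:
n ≥ (z* · σ / E)²
n ≥ (1.960 · 10.2 / 4.1)²
n ≥ 23.78

Minimum n = 24 (rounding up)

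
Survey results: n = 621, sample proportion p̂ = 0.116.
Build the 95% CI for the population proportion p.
(0.091, 0.141)

Proportion CI:
SE = √(p̂(1-p̂)/n) = √(0.116 · 0.884 / 621) = 0.01285

z* = 1.960
Margin = z* · SE = 1.960 · 0.01285 = 0.0252

CI: 0.116 ± 0.0252 = (0.091, 0.141)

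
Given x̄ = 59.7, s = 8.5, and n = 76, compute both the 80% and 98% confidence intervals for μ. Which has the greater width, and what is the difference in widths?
98% CI is wider by 2.12

df = 75
80% CI: t* = 1.293, (58.44, 60.96), width = 2 · t* · s/√n = 2.52
98% CI: t* = 2.377, (57.38, 62.02), width = 2 · t* · s/√n = 4.64

The 98% CI is wider by 4.64 - 2.52 = 2.12.
Higher confidence requires a wider interval.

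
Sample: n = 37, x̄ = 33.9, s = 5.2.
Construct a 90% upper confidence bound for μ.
μ ≤ 35.02

Upper bound (one-sided):
t* = 1.306 (one-sided for 90%)
Upper bound = x̄ + t* · s/√n = 33.9 + 1.306 · 5.2/√37 = 35.02

We are 90% confident that μ ≤ 35.02.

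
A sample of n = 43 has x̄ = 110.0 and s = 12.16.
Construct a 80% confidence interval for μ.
(107.59, 112.41)

t-interval (σ unknown):
df = n - 1 = 42
t* = 1.302 for 80% confidence

Margin of error = t* · s/√n = 1.302 · 12.16/√43 = 2.41

CI: (107.59, 112.41)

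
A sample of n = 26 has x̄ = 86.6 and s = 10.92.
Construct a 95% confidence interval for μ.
(82.19, 91.01)

t-interval (σ unknown):
df = n - 1 = 25
t* = 2.060 for 95% confidence

Margin of error = t* · s/√n = 2.060 · 10.92/√26 = 4.41

CI: (82.19, 91.01)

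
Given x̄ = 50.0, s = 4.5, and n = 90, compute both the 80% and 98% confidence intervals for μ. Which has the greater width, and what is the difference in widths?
98% CI is wider by 1.03

df = 89
80% CI: t* = 1.291, (49.39, 50.61), width = 2 · t* · s/√n = 1.22
98% CI: t* = 2.369, (48.88, 51.12), width = 2 · t* · s/√n = 2.25

The 98% CI is wider by 2.25 - 1.22 = 1.03.
Higher confidence requires a wider interval.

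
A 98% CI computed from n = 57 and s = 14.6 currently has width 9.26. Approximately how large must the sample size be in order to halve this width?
n ≈ 228

CI width ∝ 1/√n
To reduce width by factor 2, need √n to grow by 2 → need 2² = 4 times as many samples.

Current: n = 57, width = 9.26
New: n = 228, width ≈ 4.53

Width reduced by factor of 9.26/4.53 = 2.04.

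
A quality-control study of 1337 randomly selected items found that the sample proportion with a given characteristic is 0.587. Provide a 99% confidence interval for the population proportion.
(0.552, 0.622)

Proportion CI:
SE = √(p̂(1-p̂)/n) = √(0.587 · 0.413 / 1337) = 0.01347

z* = 2.576
Margin = z* · SE = 2.576 · 0.01347 = 0.0347

CI: 0.587 ± 0.0347 = (0.552, 0.622)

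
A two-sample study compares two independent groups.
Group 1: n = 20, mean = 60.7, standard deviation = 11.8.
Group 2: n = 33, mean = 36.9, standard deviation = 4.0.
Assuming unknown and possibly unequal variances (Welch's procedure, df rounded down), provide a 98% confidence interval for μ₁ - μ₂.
(16.93, 30.67)

Difference: x̄₁ - x̄₂ = 23.80
SE = √(s₁²/n₁ + s₂²/n₂) = √(11.8²/20 + 4.0²/33) = 2.7289
df = 21.68 → 21 (Welch–Satterthwaite, rounded down)
t* = 2.518

CI: 23.80 ± 2.518 · 2.7289 = 23.80 ± 6.87 = (16.93, 30.67)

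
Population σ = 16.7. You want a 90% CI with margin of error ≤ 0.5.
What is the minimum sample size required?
n ≥ 3019

For margin E ≤ 0.5:
n ≥ (z* · σ / E)²
n ≥ (1.645 · 16.7 / 0.5)²
n ≥ 3018.73

Minimum n = 3019 (rounding up)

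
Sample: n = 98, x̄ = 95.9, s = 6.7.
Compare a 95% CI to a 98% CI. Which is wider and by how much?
98% CI is wider by 0.51

df = 97
95% CI: t* = 1.985, (94.56, 97.24), width = 2 · t* · s/√n = 2.69
98% CI: t* = 2.365, (94.30, 97.50), width = 2 · t* · s/√n = 3.20

The 98% CI is wider by 3.20 - 2.69 = 0.51.
Higher confidence requires a wider interval.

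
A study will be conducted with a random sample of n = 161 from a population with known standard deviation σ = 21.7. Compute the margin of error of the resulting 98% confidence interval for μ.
Margin of error = 3.98

Margin of error = z* · σ/√n
= 2.326 · 21.7/√161
= 2.326 · 21.7/12.6886
= 3.98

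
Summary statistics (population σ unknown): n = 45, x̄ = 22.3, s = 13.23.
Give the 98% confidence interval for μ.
(17.54, 27.06)

t-interval (σ unknown):
df = n - 1 = 44
t* = 2.414 for 98% confidence

Margin of error = t* · s/√n = 2.414 · 13.23/√45 = 4.76

CI: (17.54, 27.06)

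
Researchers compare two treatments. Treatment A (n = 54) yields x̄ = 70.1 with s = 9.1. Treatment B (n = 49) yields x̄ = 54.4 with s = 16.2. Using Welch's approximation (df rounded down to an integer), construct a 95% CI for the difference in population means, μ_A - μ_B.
(10.47, 20.93)

Difference: x̄₁ - x̄₂ = 15.70
SE = √(s₁²/n₁ + s₂²/n₂) = √(9.1²/54 + 16.2²/49) = 2.6248
df = 73.93 → 73 (Welch–Satterthwaite, rounded down)
t* = 1.993

CI: 15.70 ± 1.993 · 2.6248 = 15.70 ± 5.23 = (10.47, 20.93)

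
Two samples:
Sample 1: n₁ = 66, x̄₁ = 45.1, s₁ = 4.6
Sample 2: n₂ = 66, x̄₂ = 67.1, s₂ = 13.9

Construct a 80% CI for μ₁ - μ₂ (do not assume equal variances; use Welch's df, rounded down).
(-24.33, -19.67)

Difference: x̄₁ - x̄₂ = -22.00
SE = √(s₁²/n₁ + s₂²/n₂) = √(4.6²/66 + 13.9²/66) = 1.8022
df = 79.07 → 79 (Welch–Satterthwaite, rounded down)
t* = 1.292

CI: -22.00 ± 1.292 · 1.8022 = -22.00 ± 2.33 = (-24.33, -19.67)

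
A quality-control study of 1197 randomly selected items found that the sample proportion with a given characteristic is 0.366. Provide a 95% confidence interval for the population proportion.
(0.339, 0.393)

Proportion CI:
SE = √(p̂(1-p̂)/n) = √(0.366 · 0.634 / 1197) = 0.01392

z* = 1.960
Margin = z* · SE = 1.960 · 0.01392 = 0.0273

CI: 0.366 ± 0.0273 = (0.339, 0.393)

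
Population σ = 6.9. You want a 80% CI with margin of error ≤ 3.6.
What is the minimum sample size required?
n ≥ 7

For margin E ≤ 3.6:
n ≥ (z* · σ / E)²
n ≥ (1.282 · 6.9 / 3.6)²
n ≥ 6.04

Minimum n = 7 (rounding up)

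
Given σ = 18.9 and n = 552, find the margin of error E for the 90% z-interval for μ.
Margin of error = 1.32

Margin of error = z* · σ/√n
= 1.645 · 18.9/√552
= 1.645 · 18.9/23.4947
= 1.32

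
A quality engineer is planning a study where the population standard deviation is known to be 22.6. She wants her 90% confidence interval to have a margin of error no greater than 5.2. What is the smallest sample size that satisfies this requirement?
n ≥ 52

For margin E ≤ 5.2:
n ≥ (z* · σ / E)²
n ≥ (1.645 · 22.6 / 5.2)²
n ≥ 51.11

Minimum n = 52 (rounding up)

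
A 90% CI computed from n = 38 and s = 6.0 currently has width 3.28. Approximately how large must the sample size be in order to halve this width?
n ≈ 152

CI width ∝ 1/√n
To reduce width by factor 2, need √n to grow by 2 → need 2² = 4 times as many samples.

Current: n = 38, width = 3.28
New: n = 152, width ≈ 1.61

Width reduced by factor of 3.28/1.61 = 2.04.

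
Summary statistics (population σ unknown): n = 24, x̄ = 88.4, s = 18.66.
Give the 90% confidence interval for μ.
(81.87, 94.93)

t-interval (σ unknown):
df = n - 1 = 23
t* = 1.714 for 90% confidence

Margin of error = t* · s/√n = 1.714 · 18.66/√24 = 6.53

CI: (81.87, 94.93)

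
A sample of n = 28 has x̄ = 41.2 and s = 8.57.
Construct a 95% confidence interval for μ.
(37.88, 44.52)

t-interval (σ unknown):
df = n - 1 = 27
t* = 2.052 for 95% confidence

Margin of error = t* · s/√n = 2.052 · 8.57/√28 = 3.32

CI: (37.88, 44.52)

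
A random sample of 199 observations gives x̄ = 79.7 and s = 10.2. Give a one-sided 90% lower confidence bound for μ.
μ ≥ 78.77

Lower bound (one-sided):
t* = 1.286 (one-sided for 90%)
Lower bound = x̄ - t* · s/√n = 79.7 - 1.286 · 10.2/√199 = 78.77

We are 90% confident that μ ≥ 78.77.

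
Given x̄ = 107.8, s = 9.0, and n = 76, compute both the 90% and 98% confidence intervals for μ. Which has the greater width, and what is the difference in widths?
98% CI is wider by 1.47

df = 75
90% CI: t* = 1.665, (106.08, 109.52), width = 2 · t* · s/√n = 3.44
98% CI: t* = 2.377, (105.35, 110.25), width = 2 · t* · s/√n = 4.91

The 98% CI is wider by 4.91 - 3.44 = 1.47.
Higher confidence requires a wider interval.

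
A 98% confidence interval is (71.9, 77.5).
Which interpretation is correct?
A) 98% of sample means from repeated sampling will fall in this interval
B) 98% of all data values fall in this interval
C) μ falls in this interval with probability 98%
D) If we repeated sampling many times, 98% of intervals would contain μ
D

A) Wrong — coverage applies to intervals containing μ, not to future x̄ values.
B) Wrong — a CI is about the parameter μ, not individual data values.
C) Wrong — μ is fixed; the randomness lives in the interval, not in μ.
D) Correct — this is the frequentist long-run coverage interpretation.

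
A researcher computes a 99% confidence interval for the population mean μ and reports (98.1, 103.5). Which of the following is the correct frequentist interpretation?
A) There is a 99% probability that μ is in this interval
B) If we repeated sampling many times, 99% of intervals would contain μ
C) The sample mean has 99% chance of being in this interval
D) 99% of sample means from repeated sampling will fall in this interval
B

A) Wrong — μ is fixed; the randomness lives in the interval, not in μ.
B) Correct — this is the frequentist long-run coverage interpretation.
C) Wrong — x̄ is observed and sits in the interval by construction.
D) Wrong — coverage applies to intervals containing μ, not to future x̄ values.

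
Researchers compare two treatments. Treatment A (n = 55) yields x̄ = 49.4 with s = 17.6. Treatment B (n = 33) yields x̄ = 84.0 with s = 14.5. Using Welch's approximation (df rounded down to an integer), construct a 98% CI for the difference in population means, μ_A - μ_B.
(-42.83, -26.37)

Difference: x̄₁ - x̄₂ = -34.60
SE = √(s₁²/n₁ + s₂²/n₂) = √(17.6²/55 + 14.5²/33) = 3.4646
df = 77.63 → 77 (Welch–Satterthwaite, rounded down)
t* = 2.376

CI: -34.60 ± 2.376 · 3.4646 = -34.60 ± 8.23 = (-42.83, -26.37)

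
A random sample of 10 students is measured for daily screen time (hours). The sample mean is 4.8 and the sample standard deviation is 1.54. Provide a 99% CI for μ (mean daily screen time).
(3.22, 6.38)

t-interval (σ unknown):
df = n - 1 = 9
t* = 3.250 for 99% confidence

Margin of error = t* · s/√n = 3.250 · 1.54/√10 = 1.58

CI: (3.22, 6.38)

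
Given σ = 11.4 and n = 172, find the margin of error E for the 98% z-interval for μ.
Margin of error = 2.02

Margin of error = z* · σ/√n
= 2.326 · 11.4/√172
= 2.326 · 11.4/13.1149
= 2.02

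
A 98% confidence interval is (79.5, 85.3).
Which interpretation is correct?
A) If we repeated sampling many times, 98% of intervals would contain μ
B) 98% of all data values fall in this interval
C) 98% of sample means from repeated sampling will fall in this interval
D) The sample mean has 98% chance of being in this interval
A

A) Correct — this is the frequentist long-run coverage interpretation.
B) Wrong — a CI is about the parameter μ, not individual data values.
C) Wrong — coverage applies to intervals containing μ, not to future x̄ values.
D) Wrong — x̄ is observed and sits in the interval by construction.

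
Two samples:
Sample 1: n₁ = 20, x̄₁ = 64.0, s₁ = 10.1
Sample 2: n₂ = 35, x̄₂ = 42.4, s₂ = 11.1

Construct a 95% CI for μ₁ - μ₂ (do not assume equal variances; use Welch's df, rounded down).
(15.67, 27.53)

Difference: x̄₁ - x̄₂ = 21.60
SE = √(s₁²/n₁ + s₂²/n₂) = √(10.1²/20 + 11.1²/35) = 2.9361
df = 42.87 → 42 (Welch–Satterthwaite, rounded down)
t* = 2.018

CI: 21.60 ± 2.018 · 2.9361 = 21.60 ± 5.93 = (15.67, 27.53)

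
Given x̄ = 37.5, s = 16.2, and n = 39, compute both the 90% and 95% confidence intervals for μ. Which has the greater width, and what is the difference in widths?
95% CI is wider by 1.75

df = 38
90% CI: t* = 1.686, (33.13, 41.87), width = 2 · t* · s/√n = 8.75
95% CI: t* = 2.024, (32.25, 42.75), width = 2 · t* · s/√n = 10.50

The 95% CI is wider by 10.50 - 8.75 = 1.75.
Higher confidence requires a wider interval.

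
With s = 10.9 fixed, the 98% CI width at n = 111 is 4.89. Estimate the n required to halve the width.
n ≈ 444

CI width ∝ 1/√n
To reduce width by factor 2, need √n to grow by 2 → need 2² = 4 times as many samples.

Current: n = 111, width = 4.89
New: n = 444, width ≈ 2.42

Width reduced by factor of 4.89/2.42 = 2.02.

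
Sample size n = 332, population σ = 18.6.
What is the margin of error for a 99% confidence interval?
Margin of error = 2.63

Margin of error = z* · σ/√n
= 2.576 · 18.6/√332
= 2.576 · 18.6/18.2209
= 2.63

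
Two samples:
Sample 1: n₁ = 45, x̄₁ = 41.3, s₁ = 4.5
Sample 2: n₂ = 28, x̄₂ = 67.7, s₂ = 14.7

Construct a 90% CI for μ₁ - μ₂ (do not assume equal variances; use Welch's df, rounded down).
(-31.25, -21.55)

Difference: x̄₁ - x̄₂ = -26.40
SE = √(s₁²/n₁ + s₂²/n₂) = √(4.5²/45 + 14.7²/28) = 2.8579
df = 30.18 → 30 (Welch–Satterthwaite, rounded down)
t* = 1.697

CI: -26.40 ± 1.697 · 2.8579 = -26.40 ± 4.85 = (-31.25, -21.55)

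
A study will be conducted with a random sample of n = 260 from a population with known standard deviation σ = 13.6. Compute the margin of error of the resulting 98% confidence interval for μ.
Margin of error = 1.96

Margin of error = z* · σ/√n
= 2.326 · 13.6/√260
= 2.326 · 13.6/16.1245
= 1.96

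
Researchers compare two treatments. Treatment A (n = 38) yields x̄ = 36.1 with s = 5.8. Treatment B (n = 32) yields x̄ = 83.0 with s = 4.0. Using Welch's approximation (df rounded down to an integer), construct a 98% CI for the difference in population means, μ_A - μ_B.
(-49.71, -44.09)

Difference: x̄₁ - x̄₂ = -46.90
SE = √(s₁²/n₁ + s₂²/n₂) = √(5.8²/38 + 4.0²/32) = 1.1770
df = 65.62 → 65 (Welch–Satterthwaite, rounded down)
t* = 2.385

CI: -46.90 ± 2.385 · 1.1770 = -46.90 ± 2.81 = (-49.71, -44.09)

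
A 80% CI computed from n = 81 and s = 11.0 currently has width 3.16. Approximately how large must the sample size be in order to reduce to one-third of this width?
n ≈ 729

CI width ∝ 1/√n
To reduce width by factor 3, need √n to grow by 3 → need 3² = 9 times as many samples.

Current: n = 81, width = 3.16
New: n = 729, width ≈ 1.05

Width reduced by factor of 3.16/1.05 = 3.01.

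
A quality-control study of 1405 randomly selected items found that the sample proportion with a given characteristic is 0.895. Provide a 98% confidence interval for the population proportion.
(0.876, 0.914)

Proportion CI:
SE = √(p̂(1-p̂)/n) = √(0.895 · 0.105 / 1405) = 0.00818

z* = 2.326
Margin = z* · SE = 2.326 · 0.00818 = 0.0190

CI: 0.895 ± 0.0190 = (0.876, 0.914)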